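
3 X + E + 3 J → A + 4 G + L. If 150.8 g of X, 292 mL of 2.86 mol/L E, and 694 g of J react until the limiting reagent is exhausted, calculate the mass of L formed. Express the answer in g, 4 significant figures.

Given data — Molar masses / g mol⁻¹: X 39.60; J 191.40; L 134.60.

112.4 g

n(X) = 150.8 / 39.60 = 3.808 mol
n(E) = 2.86 × 292.0/1000 = 0.8351 mol
n(J) = 694.0 / 191.40 = 3.626 mol
n/ν for X = 3.808/3 = 1.269
n/ν for E = 0.8351/1 = 0.8351
n/ν for J = 3.626/3 = 1.209
Smallest n/ν is E → limiting reagent.
n(L) = (1/1) × 0.8351 = 0.8351 mol
mass = 0.8351 × 134.60 = 112.4 g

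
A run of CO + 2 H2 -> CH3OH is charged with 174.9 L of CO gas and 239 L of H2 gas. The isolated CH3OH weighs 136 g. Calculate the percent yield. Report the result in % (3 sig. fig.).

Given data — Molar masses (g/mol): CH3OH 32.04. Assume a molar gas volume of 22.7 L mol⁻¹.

n(CO) = 174.9 / 22.7 = 7.705 mol
n(H2) = 239.0 / 22.7 = 10.53 mol
n/ν for CO = 7.705/1 = 7.705
n/ν for H2 = 10.53/2 = 5.265
Smallest n/ν is H2 → limiting reagent.
theoretical n(CH3OH) = (1/2) × 10.53 = 5.265 mol → 168.7 g
% yield = 136 / 168.7 × 100 = 80.62 %

80.6 %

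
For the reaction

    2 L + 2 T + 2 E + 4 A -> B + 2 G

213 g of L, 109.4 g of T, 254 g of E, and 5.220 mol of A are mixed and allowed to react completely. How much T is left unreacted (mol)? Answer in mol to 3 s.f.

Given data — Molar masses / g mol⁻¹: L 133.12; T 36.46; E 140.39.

n(L) = 213.0 / 133.12 = 1.600 mol
n(T) = 109.4 / 36.46 = 3.001 mol
n(E) = 254.0 / 140.39 = 1.809 mol
n(A) = 5.220 mol
n/ν for L = 1.600/2 = 0.8000
n/ν for T = 3.001/2 = 1.501
n/ν for E = 1.809/2 = 0.9045
n/ν for A = 5.220/4 = 1.305
Smallest n/ν is L → limiting reagent.
T consumed = (2/2) × 1.600 = 1.600 mol
T remaining = 3.001 − 1.600 = 1.401 mol

1.40 mol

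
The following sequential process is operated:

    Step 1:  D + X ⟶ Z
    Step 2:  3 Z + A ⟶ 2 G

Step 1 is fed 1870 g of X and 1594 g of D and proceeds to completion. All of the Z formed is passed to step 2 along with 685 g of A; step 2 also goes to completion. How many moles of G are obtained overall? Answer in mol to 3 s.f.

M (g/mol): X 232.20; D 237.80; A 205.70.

Step 1:
n(X) = 1870 / 232.20 = 8.053 mol
n(D) = 1594 / 237.80 = 6.703 mol
n/ν for X = 8.053/1 = 8.053
n/ν for D = 6.703/1 = 6.703
Smallest n/ν is D → limiting reagent.
n(Z) produced = (1/1) × 6.703 = 6.703 mol
Step 2:
n(Z) available = 6.703 mol
n(A) = 685.0 / 205.70 = 3.330 mol
n/ν for Z = 6.703/3 = 2.234
n/ν for A = 3.330/1 = 3.330
Smallest n/ν is Z → limiting reagent.
n(G) = (2/3) × 6.703 = 4.469 mol

4.47 mol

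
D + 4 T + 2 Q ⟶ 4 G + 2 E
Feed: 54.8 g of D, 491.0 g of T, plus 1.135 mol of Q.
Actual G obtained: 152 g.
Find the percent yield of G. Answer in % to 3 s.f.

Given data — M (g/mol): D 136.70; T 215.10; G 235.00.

n(D) = 54.80 / 136.70 = 0.4009 mol
n(T) = 491.0 / 215.10 = 2.283 mol
n(Q) = 1.135 mol
n/ν for D = 0.4009/1 = 0.4009
n/ν for T = 2.283/4 = 0.5708
n/ν for Q = 1.135/2 = 0.5675
Smallest n/ν is D → limiting reagent.
theoretical n(G) = (4/1) × 0.4009 = 1.604 mol → 376.9 g
% yield = 152 / 376.9 × 100 = 40.33 %

40.3 %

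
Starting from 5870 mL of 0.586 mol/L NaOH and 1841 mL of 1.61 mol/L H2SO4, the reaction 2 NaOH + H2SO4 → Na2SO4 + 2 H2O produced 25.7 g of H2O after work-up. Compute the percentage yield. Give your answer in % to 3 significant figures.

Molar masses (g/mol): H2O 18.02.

n(NaOH) = 0.586 × 5870/1000 = 3.440 mol
n(H2SO4) = 1.61 × 1841/1000 = 2.964 mol
n/ν for NaOH = 3.440/2 = 1.720
n/ν for H2SO4 = 2.964/1 = 2.964
Smallest n/ν is NaOH → limiting reagent.
theoretical n(H2O) = (2/2) × 3.440 = 3.440 mol → 61.99 g
% yield = 25.7 / 61.99 × 100 = 41.46 %

41.5 %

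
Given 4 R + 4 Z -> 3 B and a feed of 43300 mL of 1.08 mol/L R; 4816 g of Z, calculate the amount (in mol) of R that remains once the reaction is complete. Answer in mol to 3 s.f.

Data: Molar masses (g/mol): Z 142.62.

n(R) = 1.08 × 43300/1000 = 46.76 mol
n(Z) = 4816 / 142.62 = 33.77 mol
n/ν → R: 11.69, Z: 8.443; Z is limiting.
R consumed = (4/4) × 33.77 = 33.77 mol
R remaining = 46.76 − 33.77 = 12.99 mol

13.0 mol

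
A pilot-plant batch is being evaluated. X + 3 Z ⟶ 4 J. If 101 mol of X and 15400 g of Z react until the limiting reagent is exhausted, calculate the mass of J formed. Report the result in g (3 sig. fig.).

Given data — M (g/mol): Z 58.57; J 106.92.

n(X) = 101.0 mol
n(Z) = 15400 / 58.57 = 262.9 mol
n/ν → X: 101.0, Z: 87.63; Z is limiting.
n(J) = (4/3) × 262.9 = 350.5 mol
mass = 350.5 × 106.92 = 37480 g

37500 g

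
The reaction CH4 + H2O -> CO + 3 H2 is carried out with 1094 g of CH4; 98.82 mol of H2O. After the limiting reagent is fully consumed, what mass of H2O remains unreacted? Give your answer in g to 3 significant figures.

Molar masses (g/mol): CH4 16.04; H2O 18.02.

552 g

n(CH4) = 1094 / 16.04 = 68.20 mol
n(H2O) = 98.82 mol
n/ν → CH4: 68.20, H2O: 98.82; CH4 is limiting.
H2O consumed = (1/1) × 68.20 = 68.20 mol
H2O remaining = 98.82 − 68.20 = 30.62 mol
mass = 30.62 × 18.02 = 551.8 g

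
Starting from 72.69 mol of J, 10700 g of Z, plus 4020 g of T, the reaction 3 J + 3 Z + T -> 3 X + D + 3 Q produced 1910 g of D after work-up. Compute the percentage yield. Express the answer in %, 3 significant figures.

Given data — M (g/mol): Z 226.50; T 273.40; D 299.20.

43.4 %

n(J) = 72.69 mol
n(Z) = 10700 / 226.50 = 47.24 mol
n(T) = 4020 / 273.40 = 14.70 mol
n/ν → J: 24.23, Z: 15.75, T: 14.70; T is limiting.
theoretical n(D) = (1/1) × 14.70 = 14.70 mol → 4398 g
% yield = 1910 / 4398 × 100 = 43.43 %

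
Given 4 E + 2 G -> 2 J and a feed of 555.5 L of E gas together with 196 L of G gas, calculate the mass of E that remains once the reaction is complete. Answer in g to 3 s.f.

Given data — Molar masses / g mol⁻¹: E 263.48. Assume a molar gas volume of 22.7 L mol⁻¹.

1900 g

n(E) = 555.5 / 22.7 = 24.47 mol
n(G) = 196.0 / 22.7 = 8.634 mol
n/ν for E = 24.47/4 = 6.118
n/ν for G = 8.634/2 = 4.317
Smallest n/ν is G → limiting reagent.
E consumed = (4/2) × 8.634 = 17.27 mol
E remaining = 24.47 − 17.27 = 7.200 mol
mass = 7.200 × 263.48 = 1897 g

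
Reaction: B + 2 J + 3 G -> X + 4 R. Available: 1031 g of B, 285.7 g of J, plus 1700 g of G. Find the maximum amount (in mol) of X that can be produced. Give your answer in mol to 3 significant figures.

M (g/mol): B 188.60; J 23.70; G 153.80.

n(B) = 1031 / 188.60 = 5.467 mol
n(J) = 285.7 / 23.70 = 12.05 mol
n(G) = 1700 / 153.80 = 11.05 mol
n/ν → B: 5.467, J: 6.025, G: 3.683; G is limiting.
n(X) = (1/3) × 11.05 = 3.683 mol

3.68 mol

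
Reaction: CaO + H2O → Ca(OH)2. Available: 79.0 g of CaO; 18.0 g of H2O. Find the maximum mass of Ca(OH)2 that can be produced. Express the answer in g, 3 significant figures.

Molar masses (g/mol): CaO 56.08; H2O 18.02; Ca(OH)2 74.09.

74.0 g

n(CaO) = 79.00 / 56.08 = 1.409 mol
n(H2O) = 18.00 / 18.02 = 0.9989 mol
n/ν for CaO = 1.409/1 = 1.409
n/ν for H2O = 0.9989/1 = 0.9989
Smallest n/ν is H2O → limiting reagent.
n(Ca(OH)2) = (1/1) × 0.9989 = 0.9989 mol
mass = 0.9989 × 74.09 = 74.01 g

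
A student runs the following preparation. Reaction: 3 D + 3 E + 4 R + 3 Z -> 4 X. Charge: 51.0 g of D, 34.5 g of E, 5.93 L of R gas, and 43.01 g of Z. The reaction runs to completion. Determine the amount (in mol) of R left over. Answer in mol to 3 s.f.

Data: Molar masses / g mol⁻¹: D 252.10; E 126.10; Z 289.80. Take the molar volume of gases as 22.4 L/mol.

n(D) = 51.00 / 252.10 = 0.2023 mol
n(E) = 34.50 / 126.10 = 0.2736 mol
n(R) = 5.930 / 22.4 = 0.2647 mol
n(Z) = 43.01 / 289.80 = 0.1484 mol
n/ν for D = 0.2023/3 = 0.06743
n/ν for E = 0.2736/3 = 0.09120
n/ν for R = 0.2647/4 = 0.06618
n/ν for Z = 0.1484/3 = 0.04947
Smallest n/ν is Z → limiting reagent.
R consumed = (4/3) × 0.1484 = 0.1979 mol
R remaining = 0.2647 − 0.1979 = 0.06680 mol

0.0668 mol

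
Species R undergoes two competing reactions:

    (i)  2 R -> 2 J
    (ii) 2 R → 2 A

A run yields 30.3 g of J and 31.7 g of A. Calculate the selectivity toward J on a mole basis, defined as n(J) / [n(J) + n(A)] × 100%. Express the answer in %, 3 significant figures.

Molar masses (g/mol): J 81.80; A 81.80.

48.9 %

n(J) = 30.3 / 81.80 = 0.3704 mol
n(A) = 31.7 / 81.80 = 0.3875 mol
selectivity = 0.3704/(0.3704+0.3875) × 100 = 48.87 %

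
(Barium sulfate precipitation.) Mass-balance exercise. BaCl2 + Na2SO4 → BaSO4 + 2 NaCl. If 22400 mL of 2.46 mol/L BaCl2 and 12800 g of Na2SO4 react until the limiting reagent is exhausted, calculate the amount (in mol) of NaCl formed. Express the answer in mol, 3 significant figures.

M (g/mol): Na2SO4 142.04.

n(BaCl2) = 2.46 × 22400/1000 = 55.10 mol
n(Na2SO4) = 12800 / 142.04 = 90.12 mol
n/ν → BaCl2: 55.10, Na2SO4: 90.12; BaCl2 is limiting.
n(NaCl) = (2/1) × 55.10 = 110.2 mol

110 mol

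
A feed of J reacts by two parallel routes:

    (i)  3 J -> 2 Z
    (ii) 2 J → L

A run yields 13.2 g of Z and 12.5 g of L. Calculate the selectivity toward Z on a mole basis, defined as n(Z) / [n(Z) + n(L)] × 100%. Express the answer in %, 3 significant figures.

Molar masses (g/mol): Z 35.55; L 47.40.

n(Z) = 13.2 / 35.55 = 0.3713 mol
n(L) = 12.5 / 47.40 = 0.2637 mol
selectivity = 0.3713/(0.3713+0.2637) × 100 = 58.47 %

58.5 %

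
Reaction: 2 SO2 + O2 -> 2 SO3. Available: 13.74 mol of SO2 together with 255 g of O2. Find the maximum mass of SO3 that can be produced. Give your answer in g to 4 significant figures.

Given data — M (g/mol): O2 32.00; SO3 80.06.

n(SO2) = 13.74 mol
n(O2) = 255.0 / 32.00 = 7.969 mol
n/ν → SO2: 6.870, O2: 7.969; SO2 is limiting.
n(SO3) = (2/2) × 13.74 = 13.74 mol
mass = 13.74 × 80.06 = 1100 g

1100 g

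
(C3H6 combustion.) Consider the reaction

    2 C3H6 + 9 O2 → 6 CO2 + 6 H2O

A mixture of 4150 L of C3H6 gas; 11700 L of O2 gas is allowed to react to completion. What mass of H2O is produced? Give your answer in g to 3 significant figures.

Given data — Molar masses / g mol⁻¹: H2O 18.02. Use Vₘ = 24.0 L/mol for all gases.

n(C3H6) = 4150 / 24.0 = 172.9 mol
n(O2) = 11700 / 24.0 = 487.5 mol
n/ν for C3H6 = 172.9/2 = 86.45
n/ν for O2 = 487.5/9 = 54.17
Smallest n/ν is O2 → limiting reagent.
n(H2O) = (6/9) × 487.5 = 325.0 mol
mass = 325.0 × 18.02 = 5857 g

5860 g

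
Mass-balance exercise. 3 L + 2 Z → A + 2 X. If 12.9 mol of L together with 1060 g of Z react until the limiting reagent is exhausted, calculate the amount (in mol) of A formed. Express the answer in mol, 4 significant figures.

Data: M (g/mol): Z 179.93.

n(L) = 12.90 mol
n(Z) = 1060 / 179.93 = 5.891 mol
n/ν → L: 4.300, Z: 2.946; Z is limiting.
n(A) = (1/2) × 5.891 = 2.946 mol

2.946 mol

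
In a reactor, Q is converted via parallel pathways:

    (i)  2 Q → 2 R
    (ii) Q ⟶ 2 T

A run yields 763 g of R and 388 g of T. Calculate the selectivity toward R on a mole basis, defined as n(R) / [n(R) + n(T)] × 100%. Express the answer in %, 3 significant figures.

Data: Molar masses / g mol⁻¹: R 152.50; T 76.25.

n(R) = 763 / 152.50 = 5.003 mol
n(T) = 388 / 76.25 = 5.089 mol
selectivity = 5.003/(5.003+5.089) × 100 = 49.57 %

49.6 %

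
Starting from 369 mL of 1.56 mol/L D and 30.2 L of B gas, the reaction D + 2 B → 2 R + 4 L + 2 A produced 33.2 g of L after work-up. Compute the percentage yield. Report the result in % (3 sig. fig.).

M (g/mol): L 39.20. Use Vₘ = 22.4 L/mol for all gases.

n(D) = 1.56 × 369.0/1000 = 0.5756 mol
n(B) = 30.20 / 22.4 = 1.348 mol
n/ν → D: 0.5756, B: 0.6740; D is limiting.
theoretical n(L) = (4/1) × 0.5756 = 2.302 mol → 90.24 g
% yield = 33.2 / 90.24 × 100 = 36.79 %

36.8 %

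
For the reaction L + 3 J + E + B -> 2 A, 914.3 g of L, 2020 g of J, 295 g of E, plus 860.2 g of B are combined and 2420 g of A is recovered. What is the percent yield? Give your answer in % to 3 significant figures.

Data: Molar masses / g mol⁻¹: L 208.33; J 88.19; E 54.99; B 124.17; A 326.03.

n(L) = 914.3 / 208.33 = 4.389 mol
n(J) = 2020 / 88.19 = 22.91 mol
n(E) = 295.0 / 54.99 = 5.365 mol
n(B) = 860.2 / 124.17 = 6.928 mol
n/ν → L: 4.389, J: 7.637, E: 5.365, B: 6.928; L is limiting.
theoretical n(A) = (2/1) × 4.389 = 8.778 mol → 2862 g
% yield = 2420 / 2862 × 100 = 84.56 %

84.6 %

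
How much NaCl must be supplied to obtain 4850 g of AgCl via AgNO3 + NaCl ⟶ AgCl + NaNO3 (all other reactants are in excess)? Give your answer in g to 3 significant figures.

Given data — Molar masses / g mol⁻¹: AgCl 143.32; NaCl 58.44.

1980 g

n(AgCl) = 4850 / 143.32 = 33.84 mol
n(NaCl) = (1/1) × 33.84 = 33.84 mol
mass = 33.84 × 58.44 = 1978 g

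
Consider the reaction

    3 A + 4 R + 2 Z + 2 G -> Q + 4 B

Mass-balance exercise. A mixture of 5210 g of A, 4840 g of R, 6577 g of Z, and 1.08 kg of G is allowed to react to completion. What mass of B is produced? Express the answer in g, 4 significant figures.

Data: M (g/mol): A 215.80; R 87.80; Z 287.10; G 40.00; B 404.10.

n(A) = 5210 / 215.80 = 24.14 mol
n(R) = 4840 / 87.80 = 55.13 mol
n(Z) = 6577 / 287.10 = 22.91 mol
n(G) = 1.080×1000 / 40.00 = 27.00 mol
n/ν → A: 8.047, R: 13.78, Z: 11.46, G: 13.50; A is limiting.
n(B) = (4/3) × 24.14 = 32.19 mol
mass = 32.19 × 404.10 = 13010 g

13010 g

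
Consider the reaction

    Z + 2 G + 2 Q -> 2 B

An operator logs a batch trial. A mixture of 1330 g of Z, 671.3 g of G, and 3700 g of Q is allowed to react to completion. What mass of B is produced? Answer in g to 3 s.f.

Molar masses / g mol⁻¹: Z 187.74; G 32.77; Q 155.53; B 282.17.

n(Z) = 1330 / 187.74 = 7.084 mol
n(G) = 671.3 / 32.77 = 20.49 mol
n(Q) = 3700 / 155.53 = 23.79 mol
n/ν → Z: 7.084, G: 10.25, Q: 11.90; Z is limiting.
n(B) = (2/1) × 7.084 = 14.17 mol
mass = 14.17 × 282.17 = 3998 g

4000 g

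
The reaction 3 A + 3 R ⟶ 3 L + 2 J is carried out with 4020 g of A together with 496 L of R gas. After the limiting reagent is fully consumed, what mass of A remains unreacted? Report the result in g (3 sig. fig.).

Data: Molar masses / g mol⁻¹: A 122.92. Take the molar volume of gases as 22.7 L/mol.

1330 g

n(A) = 4020 / 122.92 = 32.70 mol
n(R) = 496.0 / 22.7 = 21.85 mol
n/ν for A = 32.70/3 = 10.90
n/ν for R = 21.85/3 = 7.283
Smallest n/ν is R → limiting reagent.
A consumed = (3/3) × 21.85 = 21.85 mol
A remaining = 32.70 − 21.85 = 10.85 mol
mass = 10.85 × 122.92 = 1334 g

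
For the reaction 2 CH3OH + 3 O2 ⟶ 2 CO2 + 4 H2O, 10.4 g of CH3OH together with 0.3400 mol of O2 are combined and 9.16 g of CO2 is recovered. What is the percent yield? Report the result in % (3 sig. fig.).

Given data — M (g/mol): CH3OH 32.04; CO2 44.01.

91.8 %

n(CH3OH) = 10.40 / 32.04 = 0.3246 mol
n(O2) = 0.3400 mol
n/ν → CH3OH: 0.1623, O2: 0.1133; O2 is limiting.
theoretical n(CO2) = (2/3) × 0.3400 = 0.2267 mol → 9.977 g
% yield = 9.16 / 9.977 × 100 = 91.81 %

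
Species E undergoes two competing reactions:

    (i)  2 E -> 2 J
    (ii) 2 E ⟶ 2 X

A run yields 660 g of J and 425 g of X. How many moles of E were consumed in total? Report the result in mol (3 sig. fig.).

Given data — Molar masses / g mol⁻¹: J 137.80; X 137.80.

7.87 mol

n(J) = 660 / 137.80 = 4.790 mol
n(X) = 425 / 137.80 = 3.084 mol
n(E) via (i) = (2/2)×4.790 = 4.790 mol
n(E) via (ii) = (2/2)×3.084 = 3.084 mol
total n(E) = 4.790 + 3.084 = 7.874 mol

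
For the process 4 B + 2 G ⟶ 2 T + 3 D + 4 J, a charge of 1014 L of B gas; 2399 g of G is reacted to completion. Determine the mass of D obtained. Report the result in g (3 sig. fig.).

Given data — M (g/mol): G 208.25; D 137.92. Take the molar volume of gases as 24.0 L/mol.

2380 g

n(B) = 1014 / 24.0 = 42.25 mol
n(G) = 2399 / 208.25 = 11.52 mol
n/ν → B: 10.56, G: 5.760; G is limiting.
n(D) = (3/2) × 11.52 = 17.28 mol
mass = 17.28 × 137.92 = 2383 g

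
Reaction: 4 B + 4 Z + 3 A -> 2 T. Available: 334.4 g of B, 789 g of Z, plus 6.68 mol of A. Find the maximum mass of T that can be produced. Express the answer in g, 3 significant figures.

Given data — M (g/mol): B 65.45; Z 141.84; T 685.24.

n(B) = 334.4 / 65.45 = 5.109 mol
n(Z) = 789.0 / 141.84 = 5.563 mol
n(A) = 6.680 mol
n/ν for B = 5.109/4 = 1.277
n/ν for Z = 5.563/4 = 1.391
n/ν for A = 6.680/3 = 2.227
Smallest n/ν is B → limiting reagent.
n(T) = (2/4) × 5.109 = 2.555 mol
mass = 2.555 × 685.24 = 1751 g

1750 g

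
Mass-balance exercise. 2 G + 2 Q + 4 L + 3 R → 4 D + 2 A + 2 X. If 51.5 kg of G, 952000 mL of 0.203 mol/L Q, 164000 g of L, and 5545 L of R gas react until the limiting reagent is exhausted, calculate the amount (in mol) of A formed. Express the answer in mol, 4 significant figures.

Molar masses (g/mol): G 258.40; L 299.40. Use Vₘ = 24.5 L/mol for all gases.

150.9 mol

n(G) = 51.50×1000 / 258.40 = 199.3 mol
n(Q) = 0.203 × 952000/1000 = 193.3 mol
n(L) = 164000 / 299.40 = 547.8 mol
n(R) = 5545 / 24.5 = 226.3 mol
n/ν for G = 199.3/2 = 99.65
n/ν for Q = 193.3/2 = 96.65
n/ν for L = 547.8/4 = 137.0
n/ν for R = 226.3/3 = 75.43
Smallest n/ν is R → limiting reagent.
n(A) = (2/3) × 226.3 = 150.9 mol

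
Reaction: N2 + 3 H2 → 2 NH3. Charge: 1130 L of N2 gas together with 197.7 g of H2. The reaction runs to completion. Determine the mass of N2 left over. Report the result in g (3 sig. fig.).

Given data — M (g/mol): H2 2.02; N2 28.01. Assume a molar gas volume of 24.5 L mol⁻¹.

378 g

n(N2) = 1130 / 24.5 = 46.12 mol
n(H2) = 197.7 / 2.02 = 97.87 mol
n/ν → N2: 46.12, H2: 32.62; H2 is limiting.
N2 consumed = (1/3) × 97.87 = 32.62 mol
N2 remaining = 46.12 − 32.62 = 13.50 mol
mass = 13.50 × 28.01 = 378.1 g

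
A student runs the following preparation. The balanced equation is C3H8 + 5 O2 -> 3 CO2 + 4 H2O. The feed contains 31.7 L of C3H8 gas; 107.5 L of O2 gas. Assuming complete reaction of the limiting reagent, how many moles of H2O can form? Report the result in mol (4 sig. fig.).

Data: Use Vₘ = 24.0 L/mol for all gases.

3.583 mol

n(C3H8) = 31.70 / 24.0 = 1.321 mol
n(O2) = 107.5 / 24.0 = 4.479 mol
n/ν for C3H8 = 1.321/1 = 1.321
n/ν for O2 = 4.479/5 = 0.8958
Smallest n/ν is O2 → limiting reagent.
n(H2O) = (4/5) × 4.479 = 3.583 mol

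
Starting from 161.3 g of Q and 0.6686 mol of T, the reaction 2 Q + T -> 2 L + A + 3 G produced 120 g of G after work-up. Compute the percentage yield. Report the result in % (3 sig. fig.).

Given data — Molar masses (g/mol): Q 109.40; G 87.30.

68.5 %

n(Q) = 161.3 / 109.40 = 1.474 mol
n(T) = 0.6686 mol
n/ν → Q: 0.7370, T: 0.6686; T is limiting.
theoretical n(G) = (3/1) × 0.6686 = 2.006 mol → 175.1 g
% yield = 120 / 175.1 × 100 = 68.53 %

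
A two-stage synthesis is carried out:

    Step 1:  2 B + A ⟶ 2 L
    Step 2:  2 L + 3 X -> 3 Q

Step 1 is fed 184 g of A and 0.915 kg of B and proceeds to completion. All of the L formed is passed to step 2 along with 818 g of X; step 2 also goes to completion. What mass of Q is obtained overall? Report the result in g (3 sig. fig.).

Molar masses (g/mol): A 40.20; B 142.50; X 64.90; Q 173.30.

Step 1:
n(A) = 184.0 / 40.20 = 4.577 mol
n(B) = 0.9150×1000 / 142.50 = 6.421 mol
n/ν → A: 4.577, B: 3.211; B is limiting.
n(L) produced = (2/2) × 6.421 = 6.421 mol
Step 2:
n(L) available = 6.421 mol
n(X) = 818.0 / 64.90 = 12.60 mol
n/ν → L: 3.211, X: 4.200; L is limiting.
n(Q) = (3/2) × 6.421 = 9.632 mol
mass = 9.632 × 173.30 = 1669 g

1670 g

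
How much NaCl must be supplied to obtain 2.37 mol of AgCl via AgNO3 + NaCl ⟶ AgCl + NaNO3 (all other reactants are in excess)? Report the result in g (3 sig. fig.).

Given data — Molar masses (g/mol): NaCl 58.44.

139 g

n(AgCl) = 2.370 mol
n(NaCl) = (1/1) × 2.370 = 2.370 mol
mass = 2.370 × 58.44 = 138.5 g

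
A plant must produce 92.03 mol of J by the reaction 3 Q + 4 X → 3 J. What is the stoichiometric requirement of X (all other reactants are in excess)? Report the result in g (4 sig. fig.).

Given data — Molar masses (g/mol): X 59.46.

7296 g

n(J) = 92.03 mol
n(X) = (4/3) × 92.03 = 122.7 mol
mass = 122.7 × 59.46 = 7296 g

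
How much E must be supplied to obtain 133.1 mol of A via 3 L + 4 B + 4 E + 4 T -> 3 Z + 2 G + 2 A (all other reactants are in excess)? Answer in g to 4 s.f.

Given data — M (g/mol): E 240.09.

n(A) = 133.1 mol
n(E) = (4/2) × 133.1 = 266.2 mol
mass = 266.2 × 240.09 = 63910 g

63910 g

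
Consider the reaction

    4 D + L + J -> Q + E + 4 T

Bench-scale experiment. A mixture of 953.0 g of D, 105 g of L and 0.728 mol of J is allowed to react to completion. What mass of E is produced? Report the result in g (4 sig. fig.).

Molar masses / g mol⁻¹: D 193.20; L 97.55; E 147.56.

n(D) = 953.0 / 193.20 = 4.933 mol
n(L) = 105.0 / 97.55 = 1.076 mol
n(J) = 0.7280 mol
n/ν for D = 4.933/4 = 1.233
n/ν for L = 1.076/1 = 1.076
n/ν for J = 0.7280/1 = 0.7280
Smallest n/ν is J → limiting reagent.
n(E) = (1/1) × 0.7280 = 0.7280 mol
mass = 0.7280 × 147.56 = 107.4 g

107.4 g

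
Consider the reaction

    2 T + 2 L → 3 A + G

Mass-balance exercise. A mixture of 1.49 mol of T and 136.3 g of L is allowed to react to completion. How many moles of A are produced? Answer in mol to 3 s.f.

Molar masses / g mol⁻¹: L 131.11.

1.56 mol

n(T) = 1.490 mol
n(L) = 136.3 / 131.11 = 1.040 mol
n/ν for T = 1.490/2 = 0.7450
n/ν for L = 1.040/2 = 0.5200
Smallest n/ν is L → limiting reagent.
n(A) = (3/2) × 1.040 = 1.560 mol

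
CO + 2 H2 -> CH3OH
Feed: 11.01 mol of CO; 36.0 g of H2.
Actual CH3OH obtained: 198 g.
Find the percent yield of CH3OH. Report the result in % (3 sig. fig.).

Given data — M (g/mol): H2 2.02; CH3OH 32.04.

69.4 %

n(CO) = 11.01 mol
n(H2) = 36.00 / 2.02 = 17.82 mol
n/ν for CO = 11.01/1 = 11.01
n/ν for H2 = 17.82/2 = 8.910
Smallest n/ν is H2 → limiting reagent.
theoretical n(CH3OH) = (1/2) × 17.82 = 8.910 mol → 285.5 g
% yield = 198 / 285.5 × 100 = 69.35 %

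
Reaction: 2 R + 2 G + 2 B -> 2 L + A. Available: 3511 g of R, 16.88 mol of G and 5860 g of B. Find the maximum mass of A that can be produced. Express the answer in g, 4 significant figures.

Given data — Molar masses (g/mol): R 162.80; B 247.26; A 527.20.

4450 g

n(R) = 3511 / 162.80 = 21.57 mol
n(G) = 16.88 mol
n(B) = 5860 / 247.26 = 23.70 mol
n/ν → R: 10.79, G: 8.440, B: 11.85; G is limiting.
n(A) = (1/2) × 16.88 = 8.440 mol
mass = 8.440 × 527.20 = 4450 g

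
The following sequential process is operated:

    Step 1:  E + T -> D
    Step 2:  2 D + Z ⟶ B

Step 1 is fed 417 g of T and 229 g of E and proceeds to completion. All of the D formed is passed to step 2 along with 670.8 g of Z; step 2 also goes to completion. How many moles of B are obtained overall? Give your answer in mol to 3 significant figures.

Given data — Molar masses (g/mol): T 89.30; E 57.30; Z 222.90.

2.00 mol

Step 1:
n(T) = 417.0 / 89.30 = 4.670 mol
n(E) = 229.0 / 57.30 = 3.997 mol
n/ν for T = 4.670/1 = 4.670
n/ν for E = 3.997/1 = 3.997
Smallest n/ν is E → limiting reagent.
n(D) produced = (1/1) × 3.997 = 3.997 mol
Step 2:
n(D) available = 3.997 mol
n(Z) = 670.8 / 222.90 = 3.009 mol
n/ν for D = 3.997/2 = 1.999
n/ν for Z = 3.009/1 = 3.009
Smallest n/ν is D → limiting reagent.
n(B) = (1/2) × 3.997 = 1.999 mol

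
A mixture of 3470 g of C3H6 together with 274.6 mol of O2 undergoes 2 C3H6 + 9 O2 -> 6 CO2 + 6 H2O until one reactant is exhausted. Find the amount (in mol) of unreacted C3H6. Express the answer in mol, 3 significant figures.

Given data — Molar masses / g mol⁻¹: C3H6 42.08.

21.4 mol

n(C3H6) = 3470 / 42.08 = 82.46 mol
n(O2) = 274.6 mol
n/ν for C3H6 = 82.46/2 = 41.23
n/ν for O2 = 274.6/9 = 30.51
Smallest n/ν is O2 → limiting reagent.
C3H6 consumed = (2/9) × 274.6 = 61.02 mol
C3H6 remaining = 82.46 − 61.02 = 21.44 mol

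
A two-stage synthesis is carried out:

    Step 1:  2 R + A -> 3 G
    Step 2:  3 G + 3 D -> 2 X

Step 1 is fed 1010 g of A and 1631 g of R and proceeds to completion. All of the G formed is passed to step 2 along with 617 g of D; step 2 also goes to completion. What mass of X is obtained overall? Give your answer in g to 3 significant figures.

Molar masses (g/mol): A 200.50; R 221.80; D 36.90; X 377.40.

2780 g

Step 1:
n(A) = 1010 / 200.50 = 5.037 mol
n(R) = 1631 / 221.80 = 7.353 mol
n/ν for A = 5.037/1 = 5.037
n/ν for R = 7.353/2 = 3.677
Smallest n/ν is R → limiting reagent.
n(G) produced = (3/2) × 7.353 = 11.03 mol
Step 2:
n(G) available = 11.03 mol
n(D) = 617.0 / 36.90 = 16.72 mol
n/ν for G = 11.03/3 = 3.677
n/ν for D = 16.72/3 = 5.573
Smallest n/ν is G → limiting reagent.
n(X) = (2/3) × 11.03 = 7.353 mol
mass = 7.353 × 377.40 = 2775 g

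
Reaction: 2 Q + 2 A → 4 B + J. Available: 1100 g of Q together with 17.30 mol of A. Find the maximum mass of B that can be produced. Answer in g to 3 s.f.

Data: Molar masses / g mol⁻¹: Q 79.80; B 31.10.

n(Q) = 1100 / 79.80 = 13.78 mol
n(A) = 17.30 mol
n/ν → Q: 6.890, A: 8.650; Q is limiting.
n(B) = (4/2) × 13.78 = 27.56 mol
mass = 27.56 × 31.10 = 857.1 g

857 g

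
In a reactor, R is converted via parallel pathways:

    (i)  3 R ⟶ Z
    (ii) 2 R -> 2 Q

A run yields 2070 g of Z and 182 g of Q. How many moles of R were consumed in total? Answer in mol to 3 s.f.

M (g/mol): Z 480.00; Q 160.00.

n(Z) = 2070 / 480.00 = 4.313 mol
n(Q) = 182 / 160.00 = 1.138 mol
n(R) via (i) = (3/1)×4.313 = 12.94 mol
n(R) via (ii) = (2/2)×1.138 = 1.138 mol
total n(R) = 12.94 + 1.138 = 14.08 mol

14.1 mol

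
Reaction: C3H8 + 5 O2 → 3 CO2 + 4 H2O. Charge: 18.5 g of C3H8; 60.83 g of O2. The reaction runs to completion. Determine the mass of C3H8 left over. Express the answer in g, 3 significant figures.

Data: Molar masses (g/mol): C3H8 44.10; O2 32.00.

1.73 g

n(C3H8) = 18.50 / 44.10 = 0.4195 mol
n(O2) = 60.83 / 32.00 = 1.901 mol
n/ν for C3H8 = 0.4195/1 = 0.4195
n/ν for O2 = 1.901/5 = 0.3802
Smallest n/ν is O2 → limiting reagent.
C3H8 consumed = (1/5) × 1.901 = 0.3802 mol
C3H8 remaining = 0.4195 − 0.3802 = 0.03930 mol
mass = 0.03930 × 44.10 = 1.733 g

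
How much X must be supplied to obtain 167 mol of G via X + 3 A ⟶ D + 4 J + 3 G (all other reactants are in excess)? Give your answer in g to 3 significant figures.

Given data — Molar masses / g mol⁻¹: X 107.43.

n(G) = 167.0 mol
n(X) = (1/3) × 167.0 = 55.67 mol
mass = 55.67 × 107.43 = 5981 g

5980 g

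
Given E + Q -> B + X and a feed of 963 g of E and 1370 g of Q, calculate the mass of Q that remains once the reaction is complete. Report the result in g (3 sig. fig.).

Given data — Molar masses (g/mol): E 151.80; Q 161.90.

343 g

n(E) = 963.0 / 151.80 = 6.344 mol
n(Q) = 1370 / 161.90 = 8.462 mol
n/ν for E = 6.344/1 = 6.344
n/ν for Q = 8.462/1 = 8.462
Smallest n/ν is E → limiting reagent.
Q consumed = (1/1) × 6.344 = 6.344 mol
Q remaining = 8.462 − 6.344 = 2.118 mol
mass = 2.118 × 161.90 = 342.9 g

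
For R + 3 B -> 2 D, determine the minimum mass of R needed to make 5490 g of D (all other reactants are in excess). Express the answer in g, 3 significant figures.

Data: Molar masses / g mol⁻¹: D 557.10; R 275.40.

n(D) = 5490 / 557.10 = 9.855 mol
n(R) = (1/2) × 9.855 = 4.928 mol
mass = 4.928 × 275.40 = 1357 g

1360 g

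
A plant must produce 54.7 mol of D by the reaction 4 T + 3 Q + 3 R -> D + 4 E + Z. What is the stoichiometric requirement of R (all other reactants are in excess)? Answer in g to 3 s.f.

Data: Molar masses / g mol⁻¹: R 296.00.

n(D) = 54.70 mol
n(R) = (3/1) × 54.70 = 164.1 mol
mass = 164.1 × 296.00 = 48570 g

48600 g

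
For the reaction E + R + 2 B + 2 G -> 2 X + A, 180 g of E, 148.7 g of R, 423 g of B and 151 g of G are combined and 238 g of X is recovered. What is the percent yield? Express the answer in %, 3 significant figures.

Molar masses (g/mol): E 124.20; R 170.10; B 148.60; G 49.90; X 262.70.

51.8 %

n(E) = 180.0 / 124.20 = 1.449 mol
n(R) = 148.7 / 170.10 = 0.8742 mol
n(B) = 423.0 / 148.60 = 2.847 mol
n(G) = 151.0 / 49.90 = 3.026 mol
n/ν for E = 1.449/1 = 1.449
n/ν for R = 0.8742/1 = 0.8742
n/ν for B = 2.847/2 = 1.424
n/ν for G = 3.026/2 = 1.513
Smallest n/ν is R → limiting reagent.
theoretical n(X) = (2/1) × 0.8742 = 1.748 mol → 459.2 g
% yield = 238 / 459.2 × 100 = 51.83 %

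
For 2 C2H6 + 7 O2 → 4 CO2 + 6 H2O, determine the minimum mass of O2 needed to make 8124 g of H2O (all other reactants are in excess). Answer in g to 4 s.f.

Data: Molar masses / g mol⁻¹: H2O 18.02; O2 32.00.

n(H2O) = 8124 / 18.02 = 450.8 mol
n(O2) = (7/6) × 450.8 = 525.9 mol
mass = 525.9 × 32.00 = 16830 g

16830 g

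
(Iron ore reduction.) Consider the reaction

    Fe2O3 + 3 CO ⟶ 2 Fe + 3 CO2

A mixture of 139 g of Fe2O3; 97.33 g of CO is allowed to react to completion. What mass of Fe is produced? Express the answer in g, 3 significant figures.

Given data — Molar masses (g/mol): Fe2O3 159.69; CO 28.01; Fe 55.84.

n(Fe2O3) = 139.0 / 159.69 = 0.8704 mol
n(CO) = 97.33 / 28.01 = 3.475 mol
n/ν for Fe2O3 = 0.8704/1 = 0.8704
n/ν for CO = 3.475/3 = 1.158
Smallest n/ν is Fe2O3 → limiting reagent.
n(Fe) = (2/1) × 0.8704 = 1.741 mol
mass = 1.741 × 55.84 = 97.22 g

97.2 g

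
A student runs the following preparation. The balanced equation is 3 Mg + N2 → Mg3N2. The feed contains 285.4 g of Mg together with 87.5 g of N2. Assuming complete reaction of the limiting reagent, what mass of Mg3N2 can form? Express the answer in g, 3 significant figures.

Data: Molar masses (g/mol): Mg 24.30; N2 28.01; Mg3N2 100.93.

n(Mg) = 285.4 / 24.30 = 11.74 mol
n(N2) = 87.50 / 28.01 = 3.124 mol
n/ν → Mg: 3.913, N2: 3.124; N2 is limiting.
n(Mg3N2) = (1/1) × 3.124 = 3.124 mol
mass = 3.124 × 100.93 = 315.3 g

315 g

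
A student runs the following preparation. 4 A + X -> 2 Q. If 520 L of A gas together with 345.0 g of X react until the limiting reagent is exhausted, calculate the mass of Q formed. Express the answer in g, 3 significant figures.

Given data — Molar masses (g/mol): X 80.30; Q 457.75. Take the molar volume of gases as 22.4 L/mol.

3930 g

n(A) = 520.0 / 22.4 = 23.21 mol
n(X) = 345.0 / 80.30 = 4.296 mol
n/ν for A = 23.21/4 = 5.803
n/ν for X = 4.296/1 = 4.296
Smallest n/ν is X → limiting reagent.
n(Q) = (2/1) × 4.296 = 8.592 mol
mass = 8.592 × 457.75 = 3933 g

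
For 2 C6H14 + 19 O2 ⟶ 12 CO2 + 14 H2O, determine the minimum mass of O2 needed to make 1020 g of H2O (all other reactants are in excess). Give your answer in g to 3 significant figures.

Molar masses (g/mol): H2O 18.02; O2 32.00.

n(H2O) = 1020 / 18.02 = 56.60 mol
n(O2) = (19/14) × 56.60 = 76.81 mol
mass = 76.81 × 32.00 = 2458 g

2460 g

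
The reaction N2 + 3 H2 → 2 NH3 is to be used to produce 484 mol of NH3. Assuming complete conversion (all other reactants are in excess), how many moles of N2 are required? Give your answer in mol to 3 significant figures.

242 mol

n(NH3) = 484.0 mol
n(N2) = (1/2) × 484.0 = 242.0 mol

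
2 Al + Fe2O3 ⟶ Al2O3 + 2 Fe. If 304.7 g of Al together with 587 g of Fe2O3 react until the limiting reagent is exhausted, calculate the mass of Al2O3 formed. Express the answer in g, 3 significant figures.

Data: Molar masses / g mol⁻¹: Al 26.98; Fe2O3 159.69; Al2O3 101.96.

n(Al) = 304.7 / 26.98 = 11.29 mol
n(Fe2O3) = 587.0 / 159.69 = 3.676 mol
n/ν → Al: 5.645, Fe2O3: 3.676; Fe2O3 is limiting.
n(Al2O3) = (1/1) × 3.676 = 3.676 mol
mass = 3.676 × 101.96 = 374.8 g

375 g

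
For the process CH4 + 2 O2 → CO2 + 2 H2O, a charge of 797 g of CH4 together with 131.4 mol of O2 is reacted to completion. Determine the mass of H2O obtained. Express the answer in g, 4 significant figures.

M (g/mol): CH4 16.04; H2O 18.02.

n(CH4) = 797.0 / 16.04 = 49.69 mol
n(O2) = 131.4 mol
n/ν for CH4 = 49.69/1 = 49.69
n/ν for O2 = 131.4/2 = 65.70
Smallest n/ν is CH4 → limiting reagent.
n(H2O) = (2/1) × 49.69 = 99.38 mol
mass = 99.38 × 18.02 = 1791 g

1791 g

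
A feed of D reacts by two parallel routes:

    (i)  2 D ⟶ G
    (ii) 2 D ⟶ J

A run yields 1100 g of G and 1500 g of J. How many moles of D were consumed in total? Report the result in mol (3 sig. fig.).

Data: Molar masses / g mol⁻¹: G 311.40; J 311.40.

16.7 mol

n(G) = 1100 / 311.40 = 3.532 mol
n(J) = 1500 / 311.40 = 4.817 mol
n(D) via (i) = (2/1)×3.532 = 7.064 mol
n(D) via (ii) = (2/1)×4.817 = 9.634 mol
total n(D) = 7.064 + 9.634 = 16.70 mol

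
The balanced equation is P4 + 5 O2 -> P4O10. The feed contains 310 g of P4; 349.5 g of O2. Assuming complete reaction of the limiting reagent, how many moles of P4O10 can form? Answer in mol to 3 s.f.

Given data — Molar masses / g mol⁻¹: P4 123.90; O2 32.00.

2.18 mol

n(P4) = 310.0 / 123.90 = 2.502 mol
n(O2) = 349.5 / 32.00 = 10.92 mol
n/ν for P4 = 2.502/1 = 2.502
n/ν for O2 = 10.92/5 = 2.184
Smallest n/ν is O2 → limiting reagent.
n(P4O10) = (1/5) × 10.92 = 2.184 mol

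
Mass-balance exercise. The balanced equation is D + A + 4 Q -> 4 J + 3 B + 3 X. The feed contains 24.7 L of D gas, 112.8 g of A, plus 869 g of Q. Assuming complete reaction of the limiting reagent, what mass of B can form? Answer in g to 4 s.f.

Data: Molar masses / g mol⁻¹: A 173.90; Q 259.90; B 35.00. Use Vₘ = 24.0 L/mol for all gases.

n(D) = 24.70 / 24.0 = 1.029 mol
n(A) = 112.8 / 173.90 = 0.6486 mol
n(Q) = 869.0 / 259.90 = 3.344 mol
n/ν for D = 1.029/1 = 1.029
n/ν for A = 0.6486/1 = 0.6486
n/ν for Q = 3.344/4 = 0.8360
Smallest n/ν is A → limiting reagent.
n(B) = (3/1) × 0.6486 = 1.946 mol
mass = 1.946 × 35.00 = 68.11 g

68.11 g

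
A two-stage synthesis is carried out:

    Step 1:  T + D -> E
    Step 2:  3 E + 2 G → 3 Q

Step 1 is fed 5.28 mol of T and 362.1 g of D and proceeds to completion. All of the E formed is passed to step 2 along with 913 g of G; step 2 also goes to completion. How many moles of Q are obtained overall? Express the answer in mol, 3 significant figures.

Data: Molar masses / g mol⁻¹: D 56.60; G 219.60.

5.28 mol

Step 1:
n(T) = 5.280 mol
n(D) = 362.1 / 56.60 = 6.398 mol
n/ν for T = 5.280/1 = 5.280
n/ν for D = 6.398/1 = 6.398
Smallest n/ν is T → limiting reagent.
n(E) produced = (1/1) × 5.280 = 5.280 mol
Step 2:
n(E) available = 5.280 mol
n(G) = 913.0 / 219.60 = 4.158 mol
n/ν for E = 5.280/3 = 1.760
n/ν for G = 4.158/2 = 2.079
Smallest n/ν is E → limiting reagent.
n(Q) = (3/3) × 5.280 = 5.280 mol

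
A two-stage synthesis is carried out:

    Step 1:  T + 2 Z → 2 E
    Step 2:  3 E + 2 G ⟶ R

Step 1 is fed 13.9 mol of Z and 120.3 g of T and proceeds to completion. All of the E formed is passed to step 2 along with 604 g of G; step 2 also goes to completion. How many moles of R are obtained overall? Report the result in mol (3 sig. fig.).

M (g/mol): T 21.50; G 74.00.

Step 1:
n(Z) = 13.90 mol
n(T) = 120.3 / 21.50 = 5.595 mol
n/ν → Z: 6.950, T: 5.595; T is limiting.
n(E) produced = (2/1) × 5.595 = 11.19 mol
Step 2:
n(E) available = 11.19 mol
n(G) = 604.0 / 74.00 = 8.162 mol
n/ν → E: 3.730, G: 4.081; E is limiting.
n(R) = (1/3) × 11.19 = 3.730 mol

3.73 mol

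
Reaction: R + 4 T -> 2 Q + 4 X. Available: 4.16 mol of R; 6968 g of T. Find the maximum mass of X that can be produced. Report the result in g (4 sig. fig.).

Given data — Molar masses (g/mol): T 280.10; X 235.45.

3918 g

n(R) = 4.160 mol
n(T) = 6968 / 280.10 = 24.88 mol
n/ν for R = 4.160/1 = 4.160
n/ν for T = 24.88/4 = 6.220
Smallest n/ν is R → limiting reagent.
n(X) = (4/1) × 4.160 = 16.64 mol
mass = 16.64 × 235.45 = 3918 g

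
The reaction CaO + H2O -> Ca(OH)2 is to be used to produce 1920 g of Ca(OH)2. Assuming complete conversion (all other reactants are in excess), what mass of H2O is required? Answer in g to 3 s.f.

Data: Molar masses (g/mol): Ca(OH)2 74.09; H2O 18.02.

n(Ca(OH)2) = 1920 / 74.09 = 25.91 mol
n(H2O) = (1/1) × 25.91 = 25.91 mol
mass = 25.91 × 18.02 = 466.9 g

467 g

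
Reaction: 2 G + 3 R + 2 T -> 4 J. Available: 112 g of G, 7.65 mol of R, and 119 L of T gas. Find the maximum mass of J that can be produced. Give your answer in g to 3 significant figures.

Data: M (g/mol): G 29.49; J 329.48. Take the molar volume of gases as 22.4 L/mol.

2500 g

n(G) = 112.0 / 29.49 = 3.798 mol
n(R) = 7.650 mol
n(T) = 119.0 / 22.4 = 5.313 mol
n/ν → G: 1.899, R: 2.550, T: 2.657; G is limiting.
n(J) = (4/2) × 3.798 = 7.596 mol
mass = 7.596 × 329.48 = 2503 g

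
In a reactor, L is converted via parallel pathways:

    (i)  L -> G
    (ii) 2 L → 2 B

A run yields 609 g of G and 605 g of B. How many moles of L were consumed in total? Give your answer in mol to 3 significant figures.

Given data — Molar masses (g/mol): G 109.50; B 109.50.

n(G) = 609 / 109.50 = 5.562 mol
n(B) = 605 / 109.50 = 5.525 mol
n(L) via (i) = (1/1)×5.562 = 5.562 mol
n(L) via (ii) = (2/2)×5.525 = 5.525 mol
total n(L) = 5.562 + 5.525 = 11.09 mol

11.1 mol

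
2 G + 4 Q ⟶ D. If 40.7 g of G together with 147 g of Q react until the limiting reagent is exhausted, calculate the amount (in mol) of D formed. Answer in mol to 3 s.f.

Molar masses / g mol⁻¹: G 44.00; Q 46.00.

0.463 mol

n(G) = 40.70 / 44.00 = 0.9250 mol
n(Q) = 147.0 / 46.00 = 3.196 mol
n/ν → G: 0.4625, Q: 0.7990; G is limiting.
n(D) = (1/2) × 0.9250 = 0.4625 mol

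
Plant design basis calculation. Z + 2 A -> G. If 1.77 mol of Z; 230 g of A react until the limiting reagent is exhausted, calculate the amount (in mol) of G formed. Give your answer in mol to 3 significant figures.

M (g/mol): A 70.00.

n(Z) = 1.770 mol
n(A) = 230.0 / 70.00 = 3.286 mol
n/ν for Z = 1.770/1 = 1.770
n/ν for A = 3.286/2 = 1.643
Smallest n/ν is A → limiting reagent.
n(G) = (1/2) × 3.286 = 1.643 mol

1.64 mol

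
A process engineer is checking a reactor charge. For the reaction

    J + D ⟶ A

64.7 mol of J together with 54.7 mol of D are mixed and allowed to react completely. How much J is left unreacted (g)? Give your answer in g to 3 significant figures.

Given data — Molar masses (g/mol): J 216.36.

2160 g

n(J) = 64.70 mol
n(D) = 54.70 mol
n/ν for J = 64.70/1 = 64.70
n/ν for D = 54.70/1 = 54.70
Smallest n/ν is D → limiting reagent.
J consumed = (1/1) × 54.70 = 54.70 mol
J remaining = 64.70 − 54.70 = 10.00 mol
mass = 10.00 × 216.36 = 2164 g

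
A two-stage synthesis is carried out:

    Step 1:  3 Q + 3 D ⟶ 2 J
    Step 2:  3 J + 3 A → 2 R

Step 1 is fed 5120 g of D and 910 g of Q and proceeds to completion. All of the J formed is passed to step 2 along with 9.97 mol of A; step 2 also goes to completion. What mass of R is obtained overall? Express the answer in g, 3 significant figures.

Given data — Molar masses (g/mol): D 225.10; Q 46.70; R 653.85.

Step 1:
n(D) = 5120 / 225.10 = 22.75 mol
n(Q) = 910.0 / 46.70 = 19.49 mol
n/ν for D = 22.75/3 = 7.583
n/ν for Q = 19.49/3 = 6.497
Smallest n/ν is Q → limiting reagent.
n(J) produced = (2/3) × 19.49 = 12.99 mol
Step 2:
n(J) available = 12.99 mol
n(A) = 9.970 mol
n/ν for J = 12.99/3 = 4.330
n/ν for A = 9.970/3 = 3.323
Smallest n/ν is A → limiting reagent.
n(R) = (2/3) × 9.970 = 6.647 mol
mass = 6.647 × 653.85 = 4346 g

4350 g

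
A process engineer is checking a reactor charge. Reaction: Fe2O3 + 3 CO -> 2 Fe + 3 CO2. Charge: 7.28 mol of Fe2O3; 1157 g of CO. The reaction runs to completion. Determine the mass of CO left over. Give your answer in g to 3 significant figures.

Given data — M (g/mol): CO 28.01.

545 g

n(Fe2O3) = 7.280 mol
n(CO) = 1157 / 28.01 = 41.31 mol
n/ν for Fe2O3 = 7.280/1 = 7.280
n/ν for CO = 41.31/3 = 13.77
Smallest n/ν is Fe2O3 → limiting reagent.
CO consumed = (3/1) × 7.280 = 21.84 mol
CO remaining = 41.31 − 21.84 = 19.47 mol
mass = 19.47 × 28.01 = 545.4 g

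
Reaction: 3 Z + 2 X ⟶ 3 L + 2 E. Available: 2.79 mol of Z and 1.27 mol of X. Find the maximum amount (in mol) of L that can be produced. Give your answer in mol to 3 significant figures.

n(Z) = 2.790 mol
n(X) = 1.270 mol
n/ν → Z: 0.9300, X: 0.6350; X is limiting.
n(L) = (3/2) × 1.270 = 1.905 mol

1.91 mol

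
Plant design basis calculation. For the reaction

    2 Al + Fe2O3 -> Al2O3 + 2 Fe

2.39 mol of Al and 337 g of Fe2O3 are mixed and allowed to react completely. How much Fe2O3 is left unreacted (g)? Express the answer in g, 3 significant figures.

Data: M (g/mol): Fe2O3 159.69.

n(Al) = 2.390 mol
n(Fe2O3) = 337.0 / 159.69 = 2.110 mol
n/ν → Al: 1.195, Fe2O3: 2.110; Al is limiting.
Fe2O3 consumed = (1/2) × 2.390 = 1.195 mol
Fe2O3 remaining = 2.110 − 1.195 = 0.9150 mol
mass = 0.9150 × 159.69 = 146.1 g

146 g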